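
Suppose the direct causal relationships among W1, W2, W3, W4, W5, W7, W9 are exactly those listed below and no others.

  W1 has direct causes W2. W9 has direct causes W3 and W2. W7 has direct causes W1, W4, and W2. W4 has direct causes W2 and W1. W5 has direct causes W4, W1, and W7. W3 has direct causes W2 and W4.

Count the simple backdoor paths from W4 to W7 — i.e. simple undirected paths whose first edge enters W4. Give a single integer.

6

A backdoor path from W4 to W7 is any simple undirected path whose first edge points into W4 (i.e. leaves W4 via a parent).
Parents of W4: {W1, W2}.
Enumerating:
  P1: W4 <- W2 -> W1 -> W7
  P2: W4 <- W2 -> W1 -> W5 <- W7
  P3: W4 <- W2 -> W7
  P4: W4 <- W1 <- W2 -> W7
  P5: W4 <- W1 -> W7
  P6: W4 <- W1 -> W5 <- W7
That exhausts the simple backdoor paths. Count: 6.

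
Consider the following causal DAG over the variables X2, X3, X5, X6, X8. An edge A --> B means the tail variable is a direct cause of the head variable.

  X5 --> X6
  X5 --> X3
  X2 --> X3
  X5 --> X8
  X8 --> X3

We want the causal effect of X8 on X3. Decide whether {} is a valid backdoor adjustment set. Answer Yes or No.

Backdoor paths from X8 to X3 (paths whose first edge points into X8):
  P1: X8 <- X5 -> X3
Condition 1 (no descendant of X8 in the set): holds — descendants of X8 are {X3}; none are in {}.
Condition 2 (every backdoor path blocked by {}):
  P1: open — no interior node is in the conditioning set.
{} does not satisfy the backdoor criterion.

No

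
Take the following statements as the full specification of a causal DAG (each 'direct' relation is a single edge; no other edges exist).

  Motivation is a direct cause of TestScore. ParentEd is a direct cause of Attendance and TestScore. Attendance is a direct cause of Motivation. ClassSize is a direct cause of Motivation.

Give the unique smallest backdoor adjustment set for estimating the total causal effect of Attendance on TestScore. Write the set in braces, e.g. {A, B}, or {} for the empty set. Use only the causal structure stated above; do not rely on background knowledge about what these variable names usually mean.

Variables eligible for adjustment (non-descendants of Attendance, excluding Attendance and TestScore): {ClassSize, ParentEd}.
Backdoor paths from Attendance to TestScore:
  P1: Attendance <- ParentEd -> TestScore
The empty set is not sufficient: P1 (Attendance <- ParentEd -> TestScore) has no collider blocking it and no conditioned non-collider, so it is open.
Try {ParentEd}:
  P1: blocked at fork node ParentEd ∈ conditioning set.
{ParentEd} contains no descendant of Attendance and blocks every backdoor path.
No other singleton works — e.g. {ClassSize} leaves P1 open — so {ParentEd} is the unique smallest valid adjustment set.

{ParentEd}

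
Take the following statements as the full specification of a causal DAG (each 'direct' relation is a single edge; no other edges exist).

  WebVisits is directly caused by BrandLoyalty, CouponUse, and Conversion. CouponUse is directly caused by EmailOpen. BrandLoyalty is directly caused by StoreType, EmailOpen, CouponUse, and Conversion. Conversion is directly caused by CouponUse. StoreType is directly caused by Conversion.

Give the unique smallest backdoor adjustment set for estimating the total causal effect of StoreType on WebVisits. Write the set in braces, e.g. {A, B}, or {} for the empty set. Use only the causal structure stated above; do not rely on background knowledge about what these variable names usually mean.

Variables eligible for adjustment (non-descendants of StoreType, excluding StoreType and WebVisits): {Conversion, CouponUse, EmailOpen}.
Backdoor paths from StoreType to WebVisits:
  P1: StoreType <- Conversion <- CouponUse <- EmailOpen -> BrandLoyalty -> WebVisits
  P2: StoreType <- Conversion <- CouponUse -> BrandLoyalty -> WebVisits
  P3: StoreType <- Conversion <- CouponUse -> WebVisits
  P4: StoreType <- Conversion -> BrandLoyalty <- EmailOpen -> CouponUse -> WebVisits
  P5: StoreType <- Conversion -> BrandLoyalty <- CouponUse -> WebVisits
  P6: StoreType <- Conversion -> BrandLoyalty -> WebVisits
  P7: StoreType <- Conversion -> WebVisits
The empty set is not sufficient: P1 (StoreType <- Conversion <- CouponUse <- EmailOpen -> BrandLoyalty -> WebVisits) has no collider blocking it and no conditioned non-collider, so it is open.
Try {Conversion}:
  P1: blocked at chain node Conversion ∈ conditioning set.
  P2: blocked at chain node Conversion ∈ conditioning set.
  P3: blocked at chain node Conversion ∈ conditioning set.
  P4: blocked at fork node Conversion ∈ conditioning set.
  P5: blocked at fork node Conversion ∈ conditioning set.
  P6: blocked at fork node Conversion ∈ conditioning set.
  P7: blocked at fork node Conversion ∈ conditioning set.
{Conversion} contains no descendant of StoreType and blocks every backdoor path.
No other singleton works — e.g. {EmailOpen} leaves P2 open — so {Conversion} is the unique smallest valid adjustment set.

{Conversion}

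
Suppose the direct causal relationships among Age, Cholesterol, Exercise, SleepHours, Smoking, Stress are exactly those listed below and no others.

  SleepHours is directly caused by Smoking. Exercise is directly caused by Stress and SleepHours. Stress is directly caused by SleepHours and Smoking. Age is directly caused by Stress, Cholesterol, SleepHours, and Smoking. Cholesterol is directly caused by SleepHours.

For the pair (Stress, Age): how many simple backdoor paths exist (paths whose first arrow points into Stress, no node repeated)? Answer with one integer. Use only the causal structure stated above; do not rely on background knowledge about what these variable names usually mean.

6

A backdoor path from Stress to Age is any simple undirected path whose first edge points into Stress (i.e. leaves Stress via a parent).
Parents of Stress: {SleepHours, Smoking}.
Enumerating:
  P1: Stress <- Smoking -> SleepHours -> Cholesterol -> Age
  P2: Stress <- Smoking -> SleepHours -> Age
  P3: Stress <- Smoking -> Age
  P4: Stress <- SleepHours <- Smoking -> Age
  P5: Stress <- SleepHours -> Cholesterol -> Age
  P6: Stress <- SleepHours -> Age
That exhausts the simple backdoor paths. Count: 6.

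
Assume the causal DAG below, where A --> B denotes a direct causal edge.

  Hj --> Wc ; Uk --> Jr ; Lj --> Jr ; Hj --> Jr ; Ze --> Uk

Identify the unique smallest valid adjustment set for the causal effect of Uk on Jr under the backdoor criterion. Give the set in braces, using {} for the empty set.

Variables eligible for adjustment (non-descendants of Uk, excluding Uk and Jr): {Hj, Lj, Wc, Ze}.
Backdoor paths from Uk to Jr:
  (none)
With no backdoor paths the empty set already satisfies the criterion, and it is trivially minimal.

{}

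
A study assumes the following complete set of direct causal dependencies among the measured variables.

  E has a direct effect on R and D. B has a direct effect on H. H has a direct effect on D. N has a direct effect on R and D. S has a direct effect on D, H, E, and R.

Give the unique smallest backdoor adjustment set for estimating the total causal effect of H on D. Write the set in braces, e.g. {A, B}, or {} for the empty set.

Variables eligible for adjustment (non-descendants of H, excluding H and D): {B, E, N, R, S}.
Backdoor paths from H to D:
  P1: H <- S -> E -> R <- N -> D
  P2: H <- S -> E -> D
  P3: H <- S -> R <- N -> D
  P4: H <- S -> R <- E -> D
  P5: H <- S -> D
The empty set is not sufficient: P2 (H <- S -> E -> D) has no collider blocking it and no conditioned non-collider, so it is open.
Try {S}:
  P1: blocked at fork node S ∈ conditioning set.
  P2: blocked at fork node S ∈ conditioning set.
  P3: blocked at fork node S ∈ conditioning set.
  P4: blocked at fork node S ∈ conditioning set.
  P5: blocked at fork node S ∈ conditioning set.
{S} contains no descendant of H and blocks every backdoor path.
No other singleton works — e.g. {N} leaves P2 open — so {S} is the unique smallest valid adjustment set.

{S}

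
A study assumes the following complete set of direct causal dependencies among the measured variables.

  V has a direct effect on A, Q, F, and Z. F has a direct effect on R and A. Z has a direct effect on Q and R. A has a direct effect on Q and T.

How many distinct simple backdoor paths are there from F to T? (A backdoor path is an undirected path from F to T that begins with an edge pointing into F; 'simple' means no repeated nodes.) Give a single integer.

A backdoor path from F to T is any simple undirected path whose first edge points into F (i.e. leaves F via a parent).
Parents of F: {V}.
Enumerating:
  P1: F <- V -> Z -> Q <- A -> T
  P2: F <- V -> A -> T
  P3: F <- V -> Q <- A -> T
That exhausts the simple backdoor paths. Count: 3.

3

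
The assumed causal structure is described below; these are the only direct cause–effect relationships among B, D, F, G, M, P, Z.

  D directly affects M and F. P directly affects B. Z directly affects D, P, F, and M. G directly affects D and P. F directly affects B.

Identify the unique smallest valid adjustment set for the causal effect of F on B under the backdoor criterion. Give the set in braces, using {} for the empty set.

{P}

Variables eligible for adjustment (non-descendants of F, excluding F and B): {D, G, M, P, Z}.
Backdoor paths from F to B:
  P1: F <- Z -> P -> B
  P2: F <- Z -> D <- G -> P -> B
  P3: F <- Z -> M <- D <- G -> P -> B
  P4: F <- D <- G -> P -> B
  P5: F <- D <- Z -> P -> B
  P6: F <- D -> M <- Z -> P -> B
The empty set is not sufficient: P1 (F <- Z -> P -> B) has no collider blocking it and no conditioned non-collider, so it is open.
Try {P}:
  P1: blocked at chain node P ∈ conditioning set.
  P2: blocked at collider D (neither it nor any descendant is in the conditioning set).
  P3: blocked at collider M (neither it nor any descendant is in the conditioning set).
  P4: blocked at chain node P ∈ conditioning set.
  P5: blocked at chain node P ∈ conditioning set.
  P6: blocked at collider M (neither it nor any descendant is in the conditioning set).
{P} contains no descendant of F and blocks every backdoor path.
No other singleton works — e.g. {G} leaves P1 open — so {P} is the unique smallest valid adjustment set.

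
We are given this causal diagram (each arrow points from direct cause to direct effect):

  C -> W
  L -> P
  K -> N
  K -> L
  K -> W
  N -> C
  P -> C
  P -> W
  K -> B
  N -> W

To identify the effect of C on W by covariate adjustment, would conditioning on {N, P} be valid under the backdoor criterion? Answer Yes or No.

Yes

Backdoor paths from C to W (paths whose first edge points into C):
  P1: C <- N <- K -> L -> P -> W
  P2: C <- N <- K -> W
  P3: C <- N -> W
  P4: C <- P <- L <- K -> N -> W
  P5: C <- P <- L <- K -> W
  P6: C <- P -> W
Condition 1 (no descendant of C in the set): holds — descendants of C are {W}; none are in {N, P}.
Condition 2 (every backdoor path blocked by {N, P}):
  P1: blocked at chain node N ∈ conditioning set.
  P2: blocked at chain node N ∈ conditioning set.
  P3: blocked at fork node N ∈ conditioning set.
  P4: blocked at chain node P ∈ conditioning set.
  P5: blocked at chain node P ∈ conditioning set.
  P6: blocked at fork node P ∈ conditioning set.
{N, P} satisfies the backdoor criterion.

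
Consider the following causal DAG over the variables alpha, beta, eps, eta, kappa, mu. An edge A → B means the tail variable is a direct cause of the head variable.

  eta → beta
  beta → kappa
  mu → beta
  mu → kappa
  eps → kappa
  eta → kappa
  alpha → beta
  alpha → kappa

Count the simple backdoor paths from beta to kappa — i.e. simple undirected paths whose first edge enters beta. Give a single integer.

A backdoor path from beta to kappa is any simple undirected path whose first edge points into beta (i.e. leaves beta via a parent).
Parents of beta: {alpha, eta, mu}.
Enumerating:
  P1: beta <- eta -> kappa
  P2: beta <- alpha -> kappa
  P3: beta <- mu -> kappa
That exhausts the simple backdoor paths. Count: 3.

3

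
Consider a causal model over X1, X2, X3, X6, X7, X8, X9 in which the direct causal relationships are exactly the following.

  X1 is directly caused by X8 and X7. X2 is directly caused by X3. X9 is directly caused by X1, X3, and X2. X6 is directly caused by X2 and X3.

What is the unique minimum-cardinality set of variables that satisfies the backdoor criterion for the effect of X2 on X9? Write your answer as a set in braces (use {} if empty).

{X3}

Variables eligible for adjustment (non-descendants of X2, excluding X2 and X9): {X1, X3, X7, X8}.
Backdoor paths from X2 to X9:
  P1: X2 <- X3 -> X9
The empty set is not sufficient: P1 (X2 <- X3 -> X9) has no collider blocking it and no conditioned non-collider, so it is open.
Try {X3}:
  P1: blocked at fork node X3 ∈ conditioning set.
{X3} contains no descendant of X2 and blocks every backdoor path.
No other singleton works — e.g. {X8} leaves P1 open — so {X3} is the unique smallest valid adjustment set.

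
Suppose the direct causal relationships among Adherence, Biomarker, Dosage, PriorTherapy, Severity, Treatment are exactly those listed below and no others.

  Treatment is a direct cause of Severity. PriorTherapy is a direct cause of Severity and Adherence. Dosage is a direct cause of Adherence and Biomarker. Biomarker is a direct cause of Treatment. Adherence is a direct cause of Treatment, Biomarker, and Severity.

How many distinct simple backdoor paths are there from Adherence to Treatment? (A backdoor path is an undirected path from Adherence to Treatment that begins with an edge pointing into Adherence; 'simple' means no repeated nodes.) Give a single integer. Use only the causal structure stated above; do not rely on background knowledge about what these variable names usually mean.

2

A backdoor path from Adherence to Treatment is any simple undirected path whose first edge points into Adherence (i.e. leaves Adherence via a parent).
Parents of Adherence: {Dosage, PriorTherapy}.
Enumerating:
  P1: Adherence <- Dosage -> Biomarker -> Treatment
  P2: Adherence <- PriorTherapy -> Severity <- Treatment
That exhausts the simple backdoor paths. Count: 2.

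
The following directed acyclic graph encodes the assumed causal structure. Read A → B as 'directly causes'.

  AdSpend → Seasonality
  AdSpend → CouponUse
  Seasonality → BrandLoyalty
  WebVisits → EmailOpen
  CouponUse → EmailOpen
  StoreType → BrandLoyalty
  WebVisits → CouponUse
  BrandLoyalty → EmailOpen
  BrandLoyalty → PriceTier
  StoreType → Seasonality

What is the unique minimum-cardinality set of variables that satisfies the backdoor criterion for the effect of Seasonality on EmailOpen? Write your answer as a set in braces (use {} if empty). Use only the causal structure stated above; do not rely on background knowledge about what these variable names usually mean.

Variables eligible for adjustment (non-descendants of Seasonality, excluding Seasonality and EmailOpen): {AdSpend, CouponUse, StoreType, WebVisits}.
Backdoor paths from Seasonality to EmailOpen:
  P1: Seasonality <- AdSpend -> CouponUse <- WebVisits -> EmailOpen
  P2: Seasonality <- AdSpend -> CouponUse -> EmailOpen
  P3: Seasonality <- StoreType -> BrandLoyalty -> EmailOpen
The empty set is not sufficient: P2 (Seasonality <- AdSpend -> CouponUse -> EmailOpen) has no collider blocking it and no conditioned non-collider, so it is open.
Try {AdSpend, StoreType}:
  P1: blocked at fork node AdSpend ∈ conditioning set.
  P2: blocked at fork node AdSpend ∈ conditioning set.
  P3: blocked at fork node StoreType ∈ conditioning set.
{AdSpend, StoreType} contains no descendant of Seasonality and blocks every backdoor path.
Every element of {AdSpend, StoreType} is needed (dropping AdSpend leaves P2 open; dropping StoreType leaves P3 open), so no proper subset is valid.
Among all size-2 subsets of the eligible variables, only {AdSpend, StoreType} blocks every backdoor path, so it is the unique smallest valid adjustment set.

{AdSpend, StoreType}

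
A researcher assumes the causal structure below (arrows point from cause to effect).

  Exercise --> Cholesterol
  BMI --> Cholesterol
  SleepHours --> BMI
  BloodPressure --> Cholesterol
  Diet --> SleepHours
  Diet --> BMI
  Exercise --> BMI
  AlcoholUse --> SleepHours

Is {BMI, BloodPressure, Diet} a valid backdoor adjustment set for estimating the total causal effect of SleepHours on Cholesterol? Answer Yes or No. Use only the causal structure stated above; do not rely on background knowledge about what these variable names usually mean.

No

Backdoor paths from SleepHours to Cholesterol (paths whose first edge points into SleepHours):
  P1: SleepHours <- Diet -> BMI <- Exercise -> Cholesterol
  P2: SleepHours <- Diet -> BMI -> Cholesterol
Condition 1 (no descendant of SleepHours in the set): FAILS — BMI is a descendant of SleepHours.
Condition 2 (every backdoor path blocked by {BMI, BloodPressure, Diet}):
  P1: blocked at fork node Diet ∈ conditioning set.
  P2: blocked at fork node Diet ∈ conditioning set.
{BMI, BloodPressure, Diet} does not satisfy the backdoor criterion.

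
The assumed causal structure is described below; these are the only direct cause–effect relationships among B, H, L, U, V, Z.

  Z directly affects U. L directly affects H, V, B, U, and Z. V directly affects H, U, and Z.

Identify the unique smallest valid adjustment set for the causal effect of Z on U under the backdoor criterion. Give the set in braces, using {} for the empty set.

{L, V}

Variables eligible for adjustment (non-descendants of Z, excluding Z and U): {B, H, L, V}.
Backdoor paths from Z to U:
  P1: Z <- L -> V -> U
  P2: Z <- L -> H <- V -> U
  P3: Z <- L -> U
  P4: Z <- V <- L -> U
  P5: Z <- V -> H <- L -> U
  P6: Z <- V -> U
The empty set is not sufficient: P1 (Z <- L -> V -> U) has no collider blocking it and no conditioned non-collider, so it is open.
Try {L, V}:
  P1: blocked at fork node L ∈ conditioning set.
  P2: blocked at fork node L ∈ conditioning set.
  P3: blocked at fork node L ∈ conditioning set.
  P4: blocked at chain node V ∈ conditioning set.
  P5: blocked at fork node V ∈ conditioning set.
  P6: blocked at fork node V ∈ conditioning set.
{L, V} contains no descendant of Z and blocks every backdoor path.
Every element of {L, V} is needed (dropping L leaves P3 open; dropping V leaves P6 open), so no proper subset is valid.
Among all size-2 subsets of the eligible variables, only {L, V} blocks every backdoor path, so it is the unique smallest valid adjustment set.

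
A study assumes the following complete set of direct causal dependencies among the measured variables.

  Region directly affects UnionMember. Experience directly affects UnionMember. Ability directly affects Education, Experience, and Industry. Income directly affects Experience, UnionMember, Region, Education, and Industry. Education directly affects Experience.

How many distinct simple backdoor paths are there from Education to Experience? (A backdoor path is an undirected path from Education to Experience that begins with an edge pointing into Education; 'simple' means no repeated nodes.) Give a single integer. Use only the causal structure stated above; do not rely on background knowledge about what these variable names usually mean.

8

A backdoor path from Education to Experience is any simple undirected path whose first edge points into Education (i.e. leaves Education via a parent).
Parents of Education: {Ability, Income}.
Enumerating:
  P1: Education <- Income -> Industry <- Ability -> Experience
  P2: Education <- Income -> Region -> UnionMember <- Experience
  P3: Education <- Income -> Experience
  P4: Education <- Income -> UnionMember <- Experience
  P5: Education <- Ability -> Industry <- Income -> Region -> UnionMember <- Experience
  P6: Education <- Ability -> Industry <- Income -> Experience
  P7: Education <- Ability -> Industry <- Income -> UnionMember <- Experience
  P8: Education <- Ability -> Experience
That exhausts the simple backdoor paths. Count: 8.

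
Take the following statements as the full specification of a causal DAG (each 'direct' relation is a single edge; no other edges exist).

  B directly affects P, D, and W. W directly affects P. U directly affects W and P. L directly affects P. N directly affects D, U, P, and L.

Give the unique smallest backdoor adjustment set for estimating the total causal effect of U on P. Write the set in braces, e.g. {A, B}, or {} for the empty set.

{N}

Variables eligible for adjustment (non-descendants of U, excluding U and P): {B, D, L, N}.
Backdoor paths from U to P:
  P1: U <- N -> L -> P
  P2: U <- N -> D <- B -> W -> P
  P3: U <- N -> D <- B -> P
  P4: U <- N -> P
The empty set is not sufficient: P1 (U <- N -> L -> P) has no collider blocking it and no conditioned non-collider, so it is open.
Try {N}:
  P1: blocked at fork node N ∈ conditioning set.
  P2: blocked at fork node N ∈ conditioning set.
  P3: blocked at fork node N ∈ conditioning set.
  P4: blocked at fork node N ∈ conditioning set.
{N} contains no descendant of U and blocks every backdoor path.
No other singleton works — e.g. {L} leaves P4 open — so {N} is the unique smallest valid adjustment set.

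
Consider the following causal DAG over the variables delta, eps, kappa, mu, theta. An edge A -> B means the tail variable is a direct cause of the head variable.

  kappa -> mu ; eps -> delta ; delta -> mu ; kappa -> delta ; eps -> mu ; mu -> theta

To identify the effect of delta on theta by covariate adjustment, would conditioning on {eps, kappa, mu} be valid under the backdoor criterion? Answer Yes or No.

No

Backdoor paths from delta to theta (paths whose first edge points into delta):
  P1: delta <- kappa -> mu -> theta
  P2: delta <- eps -> mu -> theta
Condition 1 (no descendant of delta in the set): FAILS — mu is a descendant of delta.
Condition 2 (every backdoor path blocked by {eps, kappa, mu}):
  P1: blocked at fork node kappa ∈ conditioning set.
  P2: blocked at fork node eps ∈ conditioning set.
{eps, kappa, mu} does not satisfy the backdoor criterion.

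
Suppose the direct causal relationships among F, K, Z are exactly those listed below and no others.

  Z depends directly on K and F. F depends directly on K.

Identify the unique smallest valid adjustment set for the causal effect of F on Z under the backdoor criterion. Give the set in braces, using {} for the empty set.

Variables eligible for adjustment (non-descendants of F, excluding F and Z): {K}.
Backdoor paths from F to Z:
  P1: F <- K -> Z
The empty set is not sufficient: P1 (F <- K -> Z) has no collider blocking it and no conditioned non-collider, so it is open.
Try {K}:
  P1: blocked at fork node K ∈ conditioning set.
{K} contains no descendant of F and blocks every backdoor path.
{K} is the unique smallest valid adjustment set.

{K}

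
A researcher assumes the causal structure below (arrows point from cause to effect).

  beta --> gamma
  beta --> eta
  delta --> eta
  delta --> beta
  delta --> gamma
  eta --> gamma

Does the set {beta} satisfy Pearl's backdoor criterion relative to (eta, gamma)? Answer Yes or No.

Backdoor paths from eta to gamma (paths whose first edge points into eta):
  P1: eta <- delta -> beta -> gamma
  P2: eta <- delta -> gamma
  P3: eta <- beta <- delta -> gamma
  P4: eta <- beta -> gamma
Condition 1 (no descendant of eta in the set): holds — descendants of eta are {gamma}; none are in {beta}.
Condition 2 (every backdoor path blocked by {beta}):
  P1: blocked at chain node beta ∈ conditioning set.
  P2: open — no interior node is in the conditioning set.
  P3: blocked at chain node beta ∈ conditioning set.
  P4: blocked at fork node beta ∈ conditioning set.
{beta} does not satisfy the backdoor criterion.

No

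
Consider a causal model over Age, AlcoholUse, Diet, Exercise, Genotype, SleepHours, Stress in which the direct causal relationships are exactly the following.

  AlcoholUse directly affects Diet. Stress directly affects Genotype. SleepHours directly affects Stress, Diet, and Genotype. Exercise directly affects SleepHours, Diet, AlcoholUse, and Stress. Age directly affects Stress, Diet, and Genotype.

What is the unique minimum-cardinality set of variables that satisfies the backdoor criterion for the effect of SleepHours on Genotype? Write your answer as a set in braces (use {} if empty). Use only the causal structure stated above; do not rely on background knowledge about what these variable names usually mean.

{Exercise}

Variables eligible for adjustment (non-descendants of SleepHours, excluding SleepHours and Genotype): {Age, AlcoholUse, Exercise}.
Backdoor paths from SleepHours to Genotype:
  P1: SleepHours <- Exercise -> AlcoholUse -> Diet <- Age -> Stress -> Genotype
  P2: SleepHours <- Exercise -> AlcoholUse -> Diet <- Age -> Genotype
  P3: SleepHours <- Exercise -> Stress <- Age -> Genotype
  P4: SleepHours <- Exercise -> Stress -> Genotype
  P5: SleepHours <- Exercise -> Diet <- Age -> Stress -> Genotype
  P6: SleepHours <- Exercise -> Diet <- Age -> Genotype
The empty set is not sufficient: P4 (SleepHours <- Exercise -> Stress -> Genotype) has no collider blocking it and no conditioned non-collider, so it is open.
Try {Exercise}:
  P1: blocked at fork node Exercise ∈ conditioning set.
  P2: blocked at fork node Exercise ∈ conditioning set.
  P3: blocked at fork node Exercise ∈ conditioning set.
  P4: blocked at fork node Exercise ∈ conditioning set.
  P5: blocked at fork node Exercise ∈ conditioning set.
  P6: blocked at fork node Exercise ∈ conditioning set.
{Exercise} contains no descendant of SleepHours and blocks every backdoor path.
No other singleton works — e.g. {AlcoholUse} leaves P4 open — so {Exercise} is the unique smallest valid adjustment set.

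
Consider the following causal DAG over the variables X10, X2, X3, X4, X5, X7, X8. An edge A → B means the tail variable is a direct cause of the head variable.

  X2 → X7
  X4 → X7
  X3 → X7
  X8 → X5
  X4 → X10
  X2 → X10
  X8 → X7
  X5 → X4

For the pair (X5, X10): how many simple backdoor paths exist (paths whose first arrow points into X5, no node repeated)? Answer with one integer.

A backdoor path from X5 to X10 is any simple undirected path whose first edge points into X5 (i.e. leaves X5 via a parent).
Parents of X5: {X8}.
Enumerating:
  P1: X5 <- X8 -> X7 <- X2 -> X10
  P2: X5 <- X8 -> X7 <- X4 -> X10
That exhausts the simple backdoor paths. Count: 2.

2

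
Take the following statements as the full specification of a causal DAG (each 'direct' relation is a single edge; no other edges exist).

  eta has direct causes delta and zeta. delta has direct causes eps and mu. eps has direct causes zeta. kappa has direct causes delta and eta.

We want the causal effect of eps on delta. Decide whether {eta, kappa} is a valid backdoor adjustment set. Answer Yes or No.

No

Backdoor paths from eps to delta (paths whose first edge points into eps):
  P1: eps <- zeta -> eta <- delta
  P2: eps <- zeta -> eta -> kappa <- delta
Condition 1 (no descendant of eps in the set): FAILS — eta and kappa are descendants of eps.
Condition 2 (every backdoor path blocked by {eta, kappa}):
  P1: open — collider(s) eta are conditioned on (or have a conditioned descendant) and no non-collider on the path is in the set.
  P2: blocked at chain node eta ∈ conditioning set.
{eta, kappa} does not satisfy the backdoor criterion.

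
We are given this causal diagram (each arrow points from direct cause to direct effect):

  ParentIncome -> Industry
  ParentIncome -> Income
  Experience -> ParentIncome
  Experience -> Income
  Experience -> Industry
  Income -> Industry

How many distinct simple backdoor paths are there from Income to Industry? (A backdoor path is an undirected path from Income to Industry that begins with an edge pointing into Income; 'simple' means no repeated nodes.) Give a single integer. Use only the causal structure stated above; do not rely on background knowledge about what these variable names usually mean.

4

A backdoor path from Income to Industry is any simple undirected path whose first edge points into Income (i.e. leaves Income via a parent).
Parents of Income: {Experience, ParentIncome}.
Enumerating:
  P1: Income <- Experience -> ParentIncome -> Industry
  P2: Income <- Experience -> Industry
  P3: Income <- ParentIncome <- Experience -> Industry
  P4: Income <- ParentIncome -> Industry
That exhausts the simple backdoor paths. Count: 4.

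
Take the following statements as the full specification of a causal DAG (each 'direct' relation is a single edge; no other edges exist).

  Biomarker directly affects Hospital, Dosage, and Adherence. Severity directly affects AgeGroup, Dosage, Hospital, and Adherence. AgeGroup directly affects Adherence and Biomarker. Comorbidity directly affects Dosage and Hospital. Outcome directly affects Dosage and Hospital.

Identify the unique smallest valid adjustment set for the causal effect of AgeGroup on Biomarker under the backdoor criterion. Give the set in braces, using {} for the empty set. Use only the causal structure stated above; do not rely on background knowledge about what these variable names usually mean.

{}

Variables eligible for adjustment (non-descendants of AgeGroup, excluding AgeGroup and Biomarker): {Comorbidity, Outcome, Severity}.
Backdoor paths from AgeGroup to Biomarker:
  P1: AgeGroup <- Severity -> Hospital <- Biomarker
  P2: AgeGroup <- Severity -> Hospital <- Comorbidity -> Dosage <- Biomarker
  P3: AgeGroup <- Severity -> Hospital <- Outcome -> Dosage <- Biomarker
  P4: AgeGroup <- Severity -> Dosage <- Biomarker
  P5: AgeGroup <- Severity -> Dosage <- Comorbidity -> Hospital <- Biomarker
  P6: AgeGroup <- Severity -> Dosage <- Outcome -> Hospital <- Biomarker
  P7: AgeGroup <- Severity -> Adherence <- Biomarker
Each backdoor path contains an unconditioned collider, so every path is already blocked with the empty conditioning set:
  P1: blocked at collider Hospital (neither it nor any descendant is in the conditioning set).
  P2: blocked at collider Hospital (neither it nor any descendant is in the conditioning set).
  P3: blocked at collider Hospital (neither it nor any descendant is in the conditioning set).
  P4: blocked at collider Dosage (neither it nor any descendant is in the conditioning set).
  P5: blocked at collider Dosage (neither it nor any descendant is in the conditioning set).
  P6: blocked at collider Dosage (neither it nor any descendant is in the conditioning set).
  P7: blocked at collider Adherence (neither it nor any descendant is in the conditioning set).
The empty set is therefore the unique smallest valid set.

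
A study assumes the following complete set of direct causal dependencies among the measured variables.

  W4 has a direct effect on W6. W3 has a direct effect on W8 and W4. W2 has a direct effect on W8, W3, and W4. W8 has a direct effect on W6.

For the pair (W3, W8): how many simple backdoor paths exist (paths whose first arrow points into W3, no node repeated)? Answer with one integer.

2

A backdoor path from W3 to W8 is any simple undirected path whose first edge points into W3 (i.e. leaves W3 via a parent).
Parents of W3: {W2}.
Enumerating:
  P1: W3 <- W2 -> W8
  P2: W3 <- W2 -> W4 -> W6 <- W8
That exhausts the simple backdoor paths. Count: 2.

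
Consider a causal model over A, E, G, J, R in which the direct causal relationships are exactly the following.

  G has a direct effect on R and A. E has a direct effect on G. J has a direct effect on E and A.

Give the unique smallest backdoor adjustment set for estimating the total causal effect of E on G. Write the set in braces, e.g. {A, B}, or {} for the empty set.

Variables eligible for adjustment (non-descendants of E, excluding E and G): {J}.
Backdoor paths from E to G:
  P1: E <- J -> A <- G
Each backdoor path contains an unconditioned collider, so every path is already blocked with the empty conditioning set:
  P1: blocked at collider A (neither it nor any descendant is in the conditioning set).
The empty set is therefore the unique smallest valid set.

{}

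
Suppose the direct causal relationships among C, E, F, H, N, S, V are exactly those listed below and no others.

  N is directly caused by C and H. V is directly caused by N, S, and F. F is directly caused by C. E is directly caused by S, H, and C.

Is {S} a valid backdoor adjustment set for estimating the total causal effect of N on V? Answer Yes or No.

No

Backdoor paths from N to V (paths whose first edge points into N):
  P1: N <- C -> F -> V
  P2: N <- C -> E <- S -> V
  P3: N <- H -> E <- C -> F -> V
  P4: N <- H -> E <- S -> V
Condition 1 (no descendant of N in the set): holds — descendants of N are {V}; none are in {S}.
Condition 2 (every backdoor path blocked by {S}):
  P1: open — no interior node is in the conditioning set.
  P2: blocked at collider E (neither it nor any descendant is in the conditioning set).
  P3: blocked at collider E (neither it nor any descendant is in the conditioning set).
  P4: blocked at collider E (neither it nor any descendant is in the conditioning set).
{S} does not satisfy the backdoor criterion.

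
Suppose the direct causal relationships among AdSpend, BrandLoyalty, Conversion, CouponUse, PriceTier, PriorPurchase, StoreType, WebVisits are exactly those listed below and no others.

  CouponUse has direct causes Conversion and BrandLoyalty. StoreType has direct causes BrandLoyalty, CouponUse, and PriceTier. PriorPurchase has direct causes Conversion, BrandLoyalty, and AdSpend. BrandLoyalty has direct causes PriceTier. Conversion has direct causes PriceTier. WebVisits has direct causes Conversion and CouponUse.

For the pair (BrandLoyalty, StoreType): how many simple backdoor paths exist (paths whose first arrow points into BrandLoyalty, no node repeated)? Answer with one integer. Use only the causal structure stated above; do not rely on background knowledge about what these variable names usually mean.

3

A backdoor path from BrandLoyalty to StoreType is any simple undirected path whose first edge points into BrandLoyalty (i.e. leaves BrandLoyalty via a parent).
Parents of BrandLoyalty: {PriceTier}.
Enumerating:
  P1: BrandLoyalty <- PriceTier -> Conversion -> CouponUse -> StoreType
  P2: BrandLoyalty <- PriceTier -> Conversion -> WebVisits <- CouponUse -> StoreType
  P3: BrandLoyalty <- PriceTier -> StoreType
That exhausts the simple backdoor paths. Count: 3.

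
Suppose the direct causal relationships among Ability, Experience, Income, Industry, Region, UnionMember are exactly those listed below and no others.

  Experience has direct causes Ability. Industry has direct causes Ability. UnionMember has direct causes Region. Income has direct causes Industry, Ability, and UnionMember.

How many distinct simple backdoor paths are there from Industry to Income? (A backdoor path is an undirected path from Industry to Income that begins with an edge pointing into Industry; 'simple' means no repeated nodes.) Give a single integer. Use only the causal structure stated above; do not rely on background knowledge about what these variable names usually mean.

A backdoor path from Industry to Income is any simple undirected path whose first edge points into Industry (i.e. leaves Industry via a parent).
Parents of Industry: {Ability}.
Enumerating:
  P1: Industry <- Ability -> Income
That exhausts the simple backdoor paths. Count: 1.

1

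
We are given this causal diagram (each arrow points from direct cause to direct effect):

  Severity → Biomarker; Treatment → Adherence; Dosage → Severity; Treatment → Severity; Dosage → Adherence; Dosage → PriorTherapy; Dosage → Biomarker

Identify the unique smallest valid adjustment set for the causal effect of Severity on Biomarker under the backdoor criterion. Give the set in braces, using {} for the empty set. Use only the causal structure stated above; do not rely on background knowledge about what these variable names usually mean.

Variables eligible for adjustment (non-descendants of Severity, excluding Severity and Biomarker): {Adherence, Dosage, PriorTherapy, Treatment}.
Backdoor paths from Severity to Biomarker:
  P1: Severity <- Treatment -> Adherence <- Dosage -> Biomarker
  P2: Severity <- Dosage -> Biomarker
The empty set is not sufficient: P2 (Severity <- Dosage -> Biomarker) has no collider blocking it and no conditioned non-collider, so it is open.
Try {Dosage}:
  P1: blocked at collider Adherence (neither it nor any descendant is in the conditioning set).
  P2: blocked at fork node Dosage ∈ conditioning set.
{Dosage} contains no descendant of Severity and blocks every backdoor path.
No other singleton works — e.g. {Treatment} leaves P2 open — so {Dosage} is the unique smallest valid adjustment set.

{Dosage}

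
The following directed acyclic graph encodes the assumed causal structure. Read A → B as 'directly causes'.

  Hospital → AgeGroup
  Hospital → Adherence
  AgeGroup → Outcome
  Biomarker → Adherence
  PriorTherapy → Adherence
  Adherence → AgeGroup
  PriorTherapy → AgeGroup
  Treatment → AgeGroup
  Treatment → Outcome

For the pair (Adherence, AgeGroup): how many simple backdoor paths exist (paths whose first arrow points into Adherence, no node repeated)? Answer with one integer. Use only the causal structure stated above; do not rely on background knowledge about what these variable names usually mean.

2

A backdoor path from Adherence to AgeGroup is any simple undirected path whose first edge points into Adherence (i.e. leaves Adherence via a parent).
Parents of Adherence: {Biomarker, Hospital, PriorTherapy}.
Enumerating:
  P1: Adherence <- PriorTherapy -> AgeGroup
  P2: Adherence <- Hospital -> AgeGroup
That exhausts the simple backdoor paths. Count: 2.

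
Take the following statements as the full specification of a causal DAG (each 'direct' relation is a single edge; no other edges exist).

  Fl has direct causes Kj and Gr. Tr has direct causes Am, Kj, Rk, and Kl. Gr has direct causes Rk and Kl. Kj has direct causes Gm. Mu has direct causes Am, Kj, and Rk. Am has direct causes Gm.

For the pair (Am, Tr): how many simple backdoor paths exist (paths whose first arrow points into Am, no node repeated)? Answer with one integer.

A backdoor path from Am to Tr is any simple undirected path whose first edge points into Am (i.e. leaves Am via a parent).
Parents of Am: {Gm}.
Enumerating:
  P1: Am <- Gm -> Kj -> Tr
  P2: Am <- Gm -> Kj -> Mu <- Rk -> Gr <- Kl -> Tr
  P3: Am <- Gm -> Kj -> Mu <- Rk -> Tr
  P4: Am <- Gm -> Kj -> Fl <- Gr <- Rk -> Tr
  P5: Am <- Gm -> Kj -> Fl <- Gr <- Kl -> Tr
That exhausts the simple backdoor paths. Count: 5.

5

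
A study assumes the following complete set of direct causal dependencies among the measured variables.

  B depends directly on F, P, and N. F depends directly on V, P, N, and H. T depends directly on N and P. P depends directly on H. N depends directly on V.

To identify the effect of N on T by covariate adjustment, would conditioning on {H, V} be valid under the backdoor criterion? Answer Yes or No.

Yes

Backdoor paths from N to T (paths whose first edge points into N):
  P1: N <- V -> F <- H -> P -> T
  P2: N <- V -> F <- P -> T
  P3: N <- V -> F -> B <- P -> T
Condition 1 (no descendant of N in the set): holds — descendants of N are {B, F, T}; none are in {H, V}.
Condition 2 (every backdoor path blocked by {H, V}):
  P1: blocked at fork node V ∈ conditioning set.
  P2: blocked at fork node V ∈ conditioning set.
  P3: blocked at fork node V ∈ conditioning set.
{H, V} satisfies the backdoor criterion.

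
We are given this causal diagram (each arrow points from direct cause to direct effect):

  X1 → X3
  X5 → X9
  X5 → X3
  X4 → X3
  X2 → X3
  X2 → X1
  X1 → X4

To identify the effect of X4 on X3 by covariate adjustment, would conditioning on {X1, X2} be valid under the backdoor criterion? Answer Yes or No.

Backdoor paths from X4 to X3 (paths whose first edge points into X4):
  P1: X4 <- X1 <- X2 -> X3
  P2: X4 <- X1 -> X3
Condition 1 (no descendant of X4 in the set): holds — descendants of X4 are {X3}; none are in {X1, X2}.
Condition 2 (every backdoor path blocked by {X1, X2}):
  P1: blocked at chain node X1 ∈ conditioning set.
  P2: blocked at fork node X1 ∈ conditioning set.
{X1, X2} satisfies the backdoor criterion.

Yes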